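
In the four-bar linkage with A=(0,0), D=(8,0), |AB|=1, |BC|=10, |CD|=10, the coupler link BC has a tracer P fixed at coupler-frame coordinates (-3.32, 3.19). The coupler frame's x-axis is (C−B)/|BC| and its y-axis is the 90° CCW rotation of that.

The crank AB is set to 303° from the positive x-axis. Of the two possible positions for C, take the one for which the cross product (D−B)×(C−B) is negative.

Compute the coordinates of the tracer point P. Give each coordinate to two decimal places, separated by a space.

A=(0,0), D=(8.00,0)
B = A + 1.00·(cos303°, sin303°) = (0.5446, -0.8387)
|BD| = 7.5024
circle(B,10.00) ∩ circle(D,10.00): a=3.7512, h=9.2698
  candidates: C₊=(3.2361,8.7923) cross=69.545; C₋=(5.3086,-9.6310) cross=-69.545
  mode - wants cross < 0 → take C=(5.3086,-9.6310) (cross=-69.545)
ex = (C−B)/|BC| = (0.4764,-0.8792); ey = (0.8792,0.4764)
P = B + -3.32·ex + 3.19·ey = (1.7678,3.6001)

1.77 3.60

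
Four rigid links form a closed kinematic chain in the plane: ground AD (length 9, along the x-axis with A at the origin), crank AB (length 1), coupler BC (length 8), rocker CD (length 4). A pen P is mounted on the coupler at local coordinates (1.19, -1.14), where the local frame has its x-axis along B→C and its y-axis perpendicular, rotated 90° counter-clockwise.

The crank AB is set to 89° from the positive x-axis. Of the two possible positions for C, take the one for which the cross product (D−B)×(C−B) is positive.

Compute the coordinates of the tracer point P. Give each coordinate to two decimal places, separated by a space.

1.52 0.33

A=(0,0), D=(9.00,0)
B = A + 1.00·(cos89°, sin89°) = (0.0175, 0.9998)
|BD| = 9.0380
circle(B,8.00) ∩ circle(D,4.00): a=7.1745, h=3.5394
  candidates: C₊=(7.5394,3.7238) cross=31.989; C₋=(6.7563,-3.3115) cross=-31.989
  mode + wants cross > 0 → take C=(7.5394,3.7238) (cross=31.989)
ex = (C−B)/|BC| = (0.9402,0.3405); ey = (-0.3405,0.9402)
P = B + 1.19·ex + -1.14·ey = (1.5245,0.3332)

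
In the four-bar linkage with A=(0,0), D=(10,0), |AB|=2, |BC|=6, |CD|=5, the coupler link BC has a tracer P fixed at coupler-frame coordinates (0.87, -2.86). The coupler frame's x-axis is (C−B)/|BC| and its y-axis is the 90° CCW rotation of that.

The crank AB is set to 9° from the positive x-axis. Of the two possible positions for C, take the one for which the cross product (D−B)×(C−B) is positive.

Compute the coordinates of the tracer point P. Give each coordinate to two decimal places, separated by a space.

4.37 -1.48

A=(0,0), D=(10.00,0)
B = A + 2.00·(cos9°, sin9°) = (1.9754, 0.3129)
|BD| = 8.0307
circle(B,6.00) ∩ circle(D,5.00): a=4.7002, h=3.7293
  candidates: C₊=(6.8173,3.8562) cross=29.949; C₋=(6.5267,-3.5967) cross=-29.949
  mode + wants cross > 0 → take C=(6.8173,3.8562) (cross=29.949)
ex = (C−B)/|BC| = (0.8070,0.5906); ey = (-0.5906,0.8070)
P = B + 0.87·ex + -2.86·ey = (4.3665,-1.4813)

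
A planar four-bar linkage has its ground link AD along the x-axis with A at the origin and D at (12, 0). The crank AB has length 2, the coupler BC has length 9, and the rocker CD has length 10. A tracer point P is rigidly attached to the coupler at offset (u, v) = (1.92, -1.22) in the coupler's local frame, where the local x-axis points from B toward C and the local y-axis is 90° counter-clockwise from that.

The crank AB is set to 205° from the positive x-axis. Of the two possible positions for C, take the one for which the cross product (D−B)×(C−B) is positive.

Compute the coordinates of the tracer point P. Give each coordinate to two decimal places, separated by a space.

0.36 -0.17

A=(0,0), D=(12.00,0)
B = A + 2.00·(cos205°, sin205°) = (-1.8126, -0.8452)
|BD| = 13.8385
circle(B,9.00) ∩ circle(D,10.00): a=6.2327, h=6.4925
  candidates: C₊=(4.0119,6.0159) cross=89.847; C₋=(4.8050,-6.9450) cross=-89.847
  mode + wants cross > 0 → take C=(4.0119,6.0159) (cross=89.847)
ex = (C−B)/|BC| = (0.6472,0.7623); ey = (-0.7623,0.6472)
P = B + 1.92·ex + -1.22·ey = (0.3600,-0.1711)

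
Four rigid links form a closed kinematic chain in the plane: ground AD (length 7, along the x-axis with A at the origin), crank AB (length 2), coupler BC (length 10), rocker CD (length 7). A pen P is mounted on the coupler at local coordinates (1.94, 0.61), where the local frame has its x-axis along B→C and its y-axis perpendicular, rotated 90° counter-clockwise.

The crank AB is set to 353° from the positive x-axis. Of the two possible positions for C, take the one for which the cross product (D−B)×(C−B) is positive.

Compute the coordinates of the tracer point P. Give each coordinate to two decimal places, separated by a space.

A=(0,0), D=(7.00,0)
B = A + 2.00·(cos353°, sin353°) = (1.9851, -0.2437)
|BD| = 5.0208
circle(B,10.00) ∩ circle(D,7.00): a=7.5893, h=6.5118
  candidates: C₊=(9.2493,6.6288) cross=32.694; C₋=(9.8815,-6.3794) cross=-32.694
  mode + wants cross > 0 → take C=(9.2493,6.6288) (cross=32.694)
ex = (C−B)/|BC| = (0.7264,0.6873); ey = (-0.6873,0.7264)
P = B + 1.94·ex + 0.61·ey = (2.9751,1.5326)

2.98 1.53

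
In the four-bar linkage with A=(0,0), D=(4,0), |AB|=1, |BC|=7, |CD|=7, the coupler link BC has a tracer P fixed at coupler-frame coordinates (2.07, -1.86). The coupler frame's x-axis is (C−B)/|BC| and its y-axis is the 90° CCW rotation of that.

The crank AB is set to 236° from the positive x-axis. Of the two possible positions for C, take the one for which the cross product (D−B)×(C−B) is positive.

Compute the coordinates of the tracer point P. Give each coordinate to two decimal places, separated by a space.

A=(0,0), D=(4.00,0)
B = A + 1.00·(cos236°, sin236°) = (-0.5592, -0.8290)
|BD| = 4.6340
circle(B,7.00) ∩ circle(D,7.00): a=2.3170, h=6.6054
  candidates: C₊=(0.5387,6.0843) cross=30.609; C₋=(2.9021,-6.9134) cross=-30.609
  mode + wants cross > 0 → take C=(0.5387,6.0843) (cross=30.609)
ex = (C−B)/|BC| = (0.1568,0.9876); ey = (-0.9876,0.1568)
P = B + 2.07·ex + -1.86·ey = (1.6024,0.9236)

1.60 0.92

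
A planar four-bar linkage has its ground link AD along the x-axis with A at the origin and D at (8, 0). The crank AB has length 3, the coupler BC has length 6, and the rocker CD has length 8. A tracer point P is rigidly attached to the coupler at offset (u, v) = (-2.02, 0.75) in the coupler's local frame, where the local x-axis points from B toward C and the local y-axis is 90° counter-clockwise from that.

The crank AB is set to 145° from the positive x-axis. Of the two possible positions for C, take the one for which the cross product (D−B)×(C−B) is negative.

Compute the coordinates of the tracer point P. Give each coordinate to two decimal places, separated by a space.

A=(0,0), D=(8.00,0)
B = A + 3.00·(cos145°, sin145°) = (-2.4575, 1.7207)
|BD| = 10.5981
circle(B,6.00) ∩ circle(D,8.00): a=3.9780, h=4.4917
  candidates: C₊=(2.1971,5.5069) cross=47.603; C₋=(0.7385,-3.3572) cross=-47.603
  mode - wants cross < 0 → take C=(0.7385,-3.3572) (cross=-47.603)
ex = (C−B)/|BC| = (0.5327,-0.8463); ey = (0.8463,0.5327)
P = B + -2.02·ex + 0.75·ey = (-2.8987,3.8298)

-2.90 3.83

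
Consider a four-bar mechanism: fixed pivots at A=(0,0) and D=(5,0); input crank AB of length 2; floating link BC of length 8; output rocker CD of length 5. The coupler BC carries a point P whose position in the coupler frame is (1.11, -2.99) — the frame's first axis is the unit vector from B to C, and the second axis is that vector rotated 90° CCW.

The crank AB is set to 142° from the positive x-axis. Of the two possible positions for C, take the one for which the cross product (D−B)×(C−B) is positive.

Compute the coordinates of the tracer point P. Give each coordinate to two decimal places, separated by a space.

A=(0,0), D=(5.00,0)
B = A + 2.00·(cos142°, sin142°) = (-1.5760, 1.2313)
|BD| = 6.6903
circle(B,8.00) ∩ circle(D,5.00): a=6.2598, h=4.9814
  candidates: C₊=(5.4937,4.9756) cross=33.327; C₋=(3.6601,-4.8171) cross=-33.327
  mode + wants cross > 0 → take C=(5.4937,4.9756) (cross=33.327)
ex = (C−B)/|BC| = (0.8837,0.4680); ey = (-0.4680,0.8837)
P = B + 1.11·ex + -2.99·ey = (0.8043,-0.8915)

0.80 -0.89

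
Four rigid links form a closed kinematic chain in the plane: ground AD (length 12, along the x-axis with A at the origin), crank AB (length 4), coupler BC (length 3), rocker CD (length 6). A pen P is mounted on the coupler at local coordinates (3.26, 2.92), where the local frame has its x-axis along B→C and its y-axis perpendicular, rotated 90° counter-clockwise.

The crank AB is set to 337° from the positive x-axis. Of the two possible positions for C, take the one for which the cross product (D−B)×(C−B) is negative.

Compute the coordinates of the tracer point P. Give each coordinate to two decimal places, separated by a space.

A=(0,0), D=(12.00,0)
B = A + 4.00·(cos337°, sin337°) = (3.6820, -1.5629)
|BD| = 8.4635
circle(B,3.00) ∩ circle(D,6.00): a=2.6367, h=1.4310
  candidates: C₊=(6.0091,0.3304) cross=12.112; C₋=(6.5376,-2.4824) cross=-12.112
  mode - wants cross < 0 → take C=(6.5376,-2.4824) (cross=-12.112)
ex = (C−B)/|BC| = (0.9519,-0.3065); ey = (0.3065,0.9519)
P = B + 3.26·ex + 2.92·ey = (7.6801,0.2173)

7.68 0.22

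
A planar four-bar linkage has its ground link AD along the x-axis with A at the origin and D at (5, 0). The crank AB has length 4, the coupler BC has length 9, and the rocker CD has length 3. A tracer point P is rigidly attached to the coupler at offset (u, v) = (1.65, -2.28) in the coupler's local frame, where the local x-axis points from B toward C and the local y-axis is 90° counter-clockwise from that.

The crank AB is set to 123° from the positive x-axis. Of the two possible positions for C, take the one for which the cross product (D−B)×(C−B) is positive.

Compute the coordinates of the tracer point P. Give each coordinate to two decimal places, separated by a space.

A=(0,0), D=(5.00,0)
B = A + 4.00·(cos123°, sin123°) = (-2.1786, 3.3547)
|BD| = 7.9237
circle(B,9.00) ∩ circle(D,3.00): a=8.5052, h=2.9431
  candidates: C₊=(6.7728,2.4202) cross=23.320; C₋=(4.2807,-2.9125) cross=-23.320
  mode + wants cross > 0 → take C=(6.7728,2.4202) (cross=23.320)
ex = (C−B)/|BC| = (0.9946,-0.1038); ey = (0.1038,0.9946)
P = B + 1.65·ex + -2.28·ey = (-0.7742,0.9157)

-0.77 0.92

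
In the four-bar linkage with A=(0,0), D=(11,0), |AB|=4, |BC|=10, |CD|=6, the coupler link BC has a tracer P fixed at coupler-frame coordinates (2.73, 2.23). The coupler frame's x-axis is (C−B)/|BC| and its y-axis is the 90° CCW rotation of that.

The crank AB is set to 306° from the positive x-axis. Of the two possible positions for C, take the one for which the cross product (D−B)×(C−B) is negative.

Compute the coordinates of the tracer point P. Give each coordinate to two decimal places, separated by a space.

5.58 -1.82

A=(0,0), D=(11.00,0)
B = A + 4.00·(cos306°, sin306°) = (2.3511, -3.2361)
|BD| = 9.2344
circle(B,10.00) ∩ circle(D,6.00): a=8.0825, h=5.8884
  candidates: C₊=(7.8576,5.1113) cross=54.376; C₋=(11.9846,-5.9187) cross=-54.376
  mode - wants cross < 0 → take C=(11.9846,-5.9187) (cross=-54.376)
ex = (C−B)/|BC| = (0.9633,-0.2683); ey = (0.2683,0.9633)
P = B + 2.73·ex + 2.23·ey = (5.5793,-1.8202)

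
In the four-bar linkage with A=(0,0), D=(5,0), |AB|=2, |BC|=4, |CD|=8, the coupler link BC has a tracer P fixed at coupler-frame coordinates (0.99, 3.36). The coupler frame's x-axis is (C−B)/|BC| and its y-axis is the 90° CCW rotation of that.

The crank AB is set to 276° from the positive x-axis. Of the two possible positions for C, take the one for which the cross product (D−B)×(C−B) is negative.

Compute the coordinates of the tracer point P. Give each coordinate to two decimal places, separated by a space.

3.40 -3.44

A=(0,0), D=(5.00,0)
B = A + 2.00·(cos276°, sin276°) = (0.2091, -1.9890)
|BD| = 5.1874
circle(B,4.00) ∩ circle(D,8.00): a=-2.0329, h=3.4449
  candidates: C₊=(-2.9893,0.4131) cross=17.870; C₋=(-0.3475,-5.9501) cross=-17.870
  mode - wants cross < 0 → take C=(-0.3475,-5.9501) (cross=-17.870)
ex = (C−B)/|BC| = (-0.1391,-0.9903); ey = (0.9903,-0.1391)
P = B + 0.99·ex + 3.36·ey = (3.3986,-3.4369)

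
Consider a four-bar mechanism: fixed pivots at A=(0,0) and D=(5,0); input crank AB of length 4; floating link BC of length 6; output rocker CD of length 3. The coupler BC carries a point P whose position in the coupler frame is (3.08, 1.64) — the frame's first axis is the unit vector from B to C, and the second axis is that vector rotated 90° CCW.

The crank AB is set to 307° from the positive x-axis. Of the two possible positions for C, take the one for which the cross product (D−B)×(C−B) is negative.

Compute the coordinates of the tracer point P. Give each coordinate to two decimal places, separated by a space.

A=(0,0), D=(5.00,0)
B = A + 4.00·(cos307°, sin307°) = (2.4073, -3.1945)
|BD| = 4.1143
circle(B,6.00) ∩ circle(D,3.00): a=5.3384, h=2.7389
  candidates: C₊=(3.6448,2.6764) cross=11.269; C₋=(7.8980,-0.7755) cross=-11.269
  mode - wants cross < 0 → take C=(7.8980,-0.7755) (cross=-11.269)
ex = (C−B)/|BC| = (0.9151,0.4032); ey = (-0.4032,0.9151)
P = B + 3.08·ex + 1.64·ey = (4.5647,-0.4520)

4.56 -0.45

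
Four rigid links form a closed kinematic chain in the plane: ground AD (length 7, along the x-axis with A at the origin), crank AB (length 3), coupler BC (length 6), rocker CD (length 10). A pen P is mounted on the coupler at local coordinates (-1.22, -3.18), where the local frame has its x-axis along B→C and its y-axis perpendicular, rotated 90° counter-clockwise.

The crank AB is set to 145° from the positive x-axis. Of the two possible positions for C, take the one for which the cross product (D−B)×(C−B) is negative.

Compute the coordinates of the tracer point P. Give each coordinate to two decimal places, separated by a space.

-5.71 2.72

A=(0,0), D=(7.00,0)
B = A + 3.00·(cos145°, sin145°) = (-2.4575, 1.7207)
|BD| = 9.6127
circle(B,6.00) ∩ circle(D,10.00): a=1.4774, h=5.8153
  candidates: C₊=(0.0371,7.1776) cross=55.900; C₋=(-2.0448,-4.2651) cross=-55.900
  mode - wants cross < 0 → take C=(-2.0448,-4.2651) (cross=-55.900)
ex = (C−B)/|BC| = (0.0688,-0.9976); ey = (0.9976,0.0688)
P = B + -1.22·ex + -3.18·ey = (-5.7138,2.7192)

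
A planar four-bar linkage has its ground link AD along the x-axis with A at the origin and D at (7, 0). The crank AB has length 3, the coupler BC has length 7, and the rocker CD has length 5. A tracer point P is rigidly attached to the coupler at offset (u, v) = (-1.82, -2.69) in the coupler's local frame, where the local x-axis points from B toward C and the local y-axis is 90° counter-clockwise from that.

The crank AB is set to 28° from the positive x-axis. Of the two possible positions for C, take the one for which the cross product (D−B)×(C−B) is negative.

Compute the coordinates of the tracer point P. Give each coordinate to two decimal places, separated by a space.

-0.57 1.83

A=(0,0), D=(7.00,0)
B = A + 3.00·(cos28°, sin28°) = (2.6488, 1.4084)
|BD| = 4.5734
circle(B,7.00) ∩ circle(D,5.00): a=4.9106, h=4.9886
  candidates: C₊=(8.8570,4.6424) cross=22.815; C₋=(5.7845,-4.8500) cross=-22.815
  mode - wants cross < 0 → take C=(5.7845,-4.8500) (cross=-22.815)
ex = (C−B)/|BC| = (0.4479,-0.8941); ey = (0.8941,0.4479)
P = B + -1.82·ex + -2.69·ey = (-0.5714,1.8306)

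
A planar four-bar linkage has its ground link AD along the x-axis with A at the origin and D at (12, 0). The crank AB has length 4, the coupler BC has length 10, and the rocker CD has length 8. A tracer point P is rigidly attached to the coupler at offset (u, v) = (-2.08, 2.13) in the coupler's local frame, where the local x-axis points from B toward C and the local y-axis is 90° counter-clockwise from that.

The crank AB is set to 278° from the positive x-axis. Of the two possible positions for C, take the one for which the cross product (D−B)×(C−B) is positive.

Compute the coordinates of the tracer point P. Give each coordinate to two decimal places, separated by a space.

A=(0,0), D=(12.00,0)
B = A + 4.00·(cos278°, sin278°) = (0.5567, -3.9611)
|BD| = 12.1095
circle(B,10.00) ∩ circle(D,8.00): a=7.5412, h=6.5674
  candidates: C₊=(5.5348,4.7118) cross=79.528; C₋=(9.8312,-7.7004) cross=-79.528
  mode + wants cross > 0 → take C=(5.5348,4.7118) (cross=79.528)
ex = (C−B)/|BC| = (0.4978,0.8673); ey = (-0.8673,0.4978)
P = B + -2.08·ex + 2.13·ey = (-2.3261,-4.7047)

-2.33 -4.70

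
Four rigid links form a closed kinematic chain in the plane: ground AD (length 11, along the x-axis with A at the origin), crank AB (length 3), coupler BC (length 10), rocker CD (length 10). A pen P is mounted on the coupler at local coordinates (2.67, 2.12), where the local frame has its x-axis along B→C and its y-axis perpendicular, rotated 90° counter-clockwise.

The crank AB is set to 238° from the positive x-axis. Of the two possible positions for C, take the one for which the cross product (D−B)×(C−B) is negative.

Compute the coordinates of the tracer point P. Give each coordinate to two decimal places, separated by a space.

1.82 -2.55

A=(0,0), D=(11.00,0)
B = A + 3.00·(cos238°, sin238°) = (-1.5898, -2.5441)
|BD| = 12.8442
circle(B,10.00) ∩ circle(D,10.00): a=6.4221, h=7.6653
  candidates: C₊=(3.1868,6.2413) cross=98.455; C₋=(6.2234,-8.7855) cross=-98.455
  mode - wants cross < 0 → take C=(6.2234,-8.7855) (cross=-98.455)
ex = (C−B)/|BC| = (0.7813,-0.6241); ey = (0.6241,0.7813)
P = B + 2.67·ex + 2.12·ey = (1.8195,-2.5542)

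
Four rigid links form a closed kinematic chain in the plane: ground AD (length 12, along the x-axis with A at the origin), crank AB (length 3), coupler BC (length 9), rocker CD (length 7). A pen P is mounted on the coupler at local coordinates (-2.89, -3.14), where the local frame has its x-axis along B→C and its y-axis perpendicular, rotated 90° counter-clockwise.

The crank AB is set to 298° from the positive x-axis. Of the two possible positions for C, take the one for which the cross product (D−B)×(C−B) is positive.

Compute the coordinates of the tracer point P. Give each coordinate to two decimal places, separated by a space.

2.23 -6.84

A=(0,0), D=(12.00,0)
B = A + 3.00·(cos298°, sin298°) = (1.4084, -2.6488)
|BD| = 10.9178
circle(B,9.00) ∩ circle(D,7.00): a=6.9244, h=5.7492
  candidates: C₊=(6.7311,4.6085) cross=62.768; C₋=(9.5208,-6.5463) cross=-62.768
  mode + wants cross > 0 → take C=(6.7311,4.6085) (cross=62.768)
ex = (C−B)/|BC| = (0.5914,0.8064); ey = (-0.8064,0.5914)
P = B + -2.89·ex + -3.14·ey = (2.2313,-6.8363)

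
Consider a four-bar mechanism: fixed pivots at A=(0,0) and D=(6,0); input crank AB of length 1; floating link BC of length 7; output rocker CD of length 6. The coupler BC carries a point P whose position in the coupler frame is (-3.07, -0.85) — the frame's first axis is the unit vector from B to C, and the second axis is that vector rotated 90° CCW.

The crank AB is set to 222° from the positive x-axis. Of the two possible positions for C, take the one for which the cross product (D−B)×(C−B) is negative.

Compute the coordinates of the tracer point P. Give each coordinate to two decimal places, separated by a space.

A=(0,0), D=(6.00,0)
B = A + 1.00·(cos222°, sin222°) = (-0.7431, -0.6691)
|BD| = 6.7763
circle(B,7.00) ∩ circle(D,6.00): a=4.3474, h=5.4864
  candidates: C₊=(3.0412,5.2197) cross=37.177; C₋=(4.1247,-5.6994) cross=-37.177
  mode - wants cross < 0 → take C=(4.1247,-5.6994) (cross=-37.177)
ex = (C−B)/|BC| = (0.6954,-0.7186); ey = (0.7186,0.6954)
P = B + -3.07·ex + -0.85·ey = (-3.4889,0.9459)

-3.49 0.95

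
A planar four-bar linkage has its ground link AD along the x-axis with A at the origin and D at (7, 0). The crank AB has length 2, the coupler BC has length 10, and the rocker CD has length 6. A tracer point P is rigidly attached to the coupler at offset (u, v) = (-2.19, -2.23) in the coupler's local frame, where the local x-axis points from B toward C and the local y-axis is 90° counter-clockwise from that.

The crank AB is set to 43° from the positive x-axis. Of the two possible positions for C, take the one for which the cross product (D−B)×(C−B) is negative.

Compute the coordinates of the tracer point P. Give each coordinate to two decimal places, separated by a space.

A=(0,0), D=(7.00,0)
B = A + 2.00·(cos43°, sin43°) = (1.4627, 1.3640)
|BD| = 5.7028
circle(B,10.00) ∩ circle(D,6.00): a=8.4627, h=5.3276
  candidates: C₊=(10.9540,4.5129) cross=30.382; C₋=(8.4055,-5.8331) cross=-30.382
  mode - wants cross < 0 → take C=(8.4055,-5.8331) (cross=-30.382)
ex = (C−B)/|BC| = (0.6943,-0.7197); ey = (0.7197,0.6943)
P = B + -2.19·ex + -2.23·ey = (-1.6627,1.3919)

-1.66 1.39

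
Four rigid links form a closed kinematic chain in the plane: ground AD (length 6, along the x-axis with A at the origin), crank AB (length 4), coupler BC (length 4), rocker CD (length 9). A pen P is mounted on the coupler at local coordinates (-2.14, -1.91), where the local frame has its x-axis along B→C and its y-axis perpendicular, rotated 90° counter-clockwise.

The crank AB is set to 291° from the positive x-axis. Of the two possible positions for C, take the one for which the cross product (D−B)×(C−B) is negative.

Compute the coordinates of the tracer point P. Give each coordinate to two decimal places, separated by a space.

A=(0,0), D=(6.00,0)
B = A + 4.00·(cos291°, sin291°) = (1.4335, -3.7343)
|BD| = 5.8990
circle(B,4.00) ∩ circle(D,9.00): a=-2.5599, h=3.0736
  candidates: C₊=(-2.4939,-2.9755) cross=18.131; C₋=(1.3975,-7.7342) cross=-18.131
  mode - wants cross < 0 → take C=(1.3975,-7.7342) (cross=-18.131)
ex = (C−B)/|BC| = (-0.0090,-1.0000); ey = (1.0000,-0.0090)
P = B + -2.14·ex + -1.91·ey = (-0.4572,-1.5772)

-0.46 -1.58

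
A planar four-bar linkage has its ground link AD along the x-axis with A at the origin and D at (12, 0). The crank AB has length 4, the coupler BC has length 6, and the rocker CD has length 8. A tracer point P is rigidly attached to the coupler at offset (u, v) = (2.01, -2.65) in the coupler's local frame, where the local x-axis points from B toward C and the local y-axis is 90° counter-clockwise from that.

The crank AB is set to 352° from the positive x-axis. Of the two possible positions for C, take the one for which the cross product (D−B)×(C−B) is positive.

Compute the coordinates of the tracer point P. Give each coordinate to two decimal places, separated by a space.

7.11 0.51

A=(0,0), D=(12.00,0)
B = A + 4.00·(cos352°, sin352°) = (3.9611, -0.5567)
|BD| = 8.0582
circle(B,6.00) ∩ circle(D,8.00): a=2.2917, h=5.5451
  candidates: C₊=(5.8642,5.1335) cross=44.683; C₋=(6.6304,-5.9302) cross=-44.683
  mode + wants cross > 0 → take C=(5.8642,5.1335) (cross=44.683)
ex = (C−B)/|BC| = (0.3172,0.9484); ey = (-0.9484,0.3172)
P = B + 2.01·ex + -2.65·ey = (7.1118,0.5089)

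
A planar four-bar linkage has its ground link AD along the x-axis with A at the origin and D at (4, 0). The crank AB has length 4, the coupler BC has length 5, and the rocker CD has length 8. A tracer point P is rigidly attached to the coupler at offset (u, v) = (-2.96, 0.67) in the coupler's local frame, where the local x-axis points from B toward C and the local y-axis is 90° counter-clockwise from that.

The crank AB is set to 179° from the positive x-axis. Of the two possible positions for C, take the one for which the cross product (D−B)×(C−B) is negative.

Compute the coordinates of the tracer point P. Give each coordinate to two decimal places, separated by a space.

-4.26 3.09

A=(0,0), D=(4.00,0)
B = A + 4.00·(cos179°, sin179°) = (-3.9994, 0.0698)
|BD| = 7.9997
circle(B,5.00) ∩ circle(D,8.00): a=1.5623, h=4.7497
  candidates: C₊=(-2.3957,4.8057) cross=37.996; C₋=(-2.4786,-4.6933) cross=-37.996
  mode - wants cross < 0 → take C=(-2.4786,-4.6933) (cross=-37.996)
ex = (C−B)/|BC| = (0.3041,-0.9526); ey = (0.9526,0.3041)
P = B + -2.96·ex + 0.67·ey = (-4.2614,3.0934)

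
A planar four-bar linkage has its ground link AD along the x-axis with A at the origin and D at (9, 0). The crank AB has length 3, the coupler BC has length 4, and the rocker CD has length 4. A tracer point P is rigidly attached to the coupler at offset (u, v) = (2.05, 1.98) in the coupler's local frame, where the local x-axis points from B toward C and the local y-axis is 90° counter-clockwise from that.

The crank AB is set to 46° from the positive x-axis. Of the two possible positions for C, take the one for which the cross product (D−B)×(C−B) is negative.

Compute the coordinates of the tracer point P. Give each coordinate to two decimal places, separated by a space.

A=(0,0), D=(9.00,0)
B = A + 3.00·(cos46°, sin46°) = (2.0840, 2.1580)
|BD| = 7.2449
circle(B,4.00) ∩ circle(D,4.00): a=3.6224, h=1.6964
  candidates: C₊=(6.0473,2.6984) cross=12.290; C₋=(5.0367,-0.5404) cross=-12.290
  mode - wants cross < 0 → take C=(5.0367,-0.5404) (cross=-12.290)
ex = (C−B)/|BC| = (0.7382,-0.6746); ey = (0.6746,0.7382)
P = B + 2.05·ex + 1.98·ey = (4.9330,2.2367)

4.93 2.24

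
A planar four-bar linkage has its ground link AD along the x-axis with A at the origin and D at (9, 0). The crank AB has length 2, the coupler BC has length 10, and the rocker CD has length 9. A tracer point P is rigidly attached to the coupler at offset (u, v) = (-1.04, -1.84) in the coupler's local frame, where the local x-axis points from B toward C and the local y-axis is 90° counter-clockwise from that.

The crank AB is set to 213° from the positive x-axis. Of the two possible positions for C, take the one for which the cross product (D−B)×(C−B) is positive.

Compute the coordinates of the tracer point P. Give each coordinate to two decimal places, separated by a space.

-0.70 -2.96

A=(0,0), D=(9.00,0)
B = A + 2.00·(cos213°, sin213°) = (-1.6773, -1.0893)
|BD| = 10.7328
circle(B,10.00) ∩ circle(D,9.00): a=6.2515, h=7.8050
  candidates: C₊=(3.7498,7.3099) cross=83.770; C₋=(5.3340,-8.2195) cross=-83.770
  mode + wants cross > 0 → take C=(3.7498,7.3099) (cross=83.770)
ex = (C−B)/|BC| = (0.5427,0.8399); ey = (-0.8399,0.5427)
P = B + -1.04·ex + -1.84·ey = (-0.6963,-2.9614)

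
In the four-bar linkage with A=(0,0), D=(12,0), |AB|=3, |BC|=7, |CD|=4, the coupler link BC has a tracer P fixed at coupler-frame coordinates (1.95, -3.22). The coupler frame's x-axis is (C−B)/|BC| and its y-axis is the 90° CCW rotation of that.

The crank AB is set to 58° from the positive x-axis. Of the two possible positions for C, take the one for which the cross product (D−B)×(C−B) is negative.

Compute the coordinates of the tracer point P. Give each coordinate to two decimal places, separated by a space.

A=(0,0), D=(12.00,0)
B = A + 3.00·(cos58°, sin58°) = (1.5898, 2.5441)
|BD| = 10.7166
circle(B,7.00) ∩ circle(D,4.00): a=6.8980, h=1.1908
  candidates: C₊=(8.5732,2.0633) cross=12.761; C₋=(8.0078,-0.2502) cross=-12.761
  mode - wants cross < 0 → take C=(8.0078,-0.2502) (cross=-12.761)
ex = (C−B)/|BC| = (0.9169,-0.3992); ey = (0.3992,0.9169)
P = B + 1.95·ex + -3.22·ey = (2.0923,-1.1866)

2.09 -1.19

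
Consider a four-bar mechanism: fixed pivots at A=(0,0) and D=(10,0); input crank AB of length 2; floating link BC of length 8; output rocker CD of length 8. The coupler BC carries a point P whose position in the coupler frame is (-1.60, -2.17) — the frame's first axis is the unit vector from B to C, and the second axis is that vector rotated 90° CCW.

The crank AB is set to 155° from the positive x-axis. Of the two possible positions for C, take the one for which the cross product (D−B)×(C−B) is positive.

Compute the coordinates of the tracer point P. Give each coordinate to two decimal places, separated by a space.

A=(0,0), D=(10.00,0)
B = A + 2.00·(cos155°, sin155°) = (-1.8126, 0.8452)
|BD| = 11.8428
circle(B,8.00) ∩ circle(D,8.00): a=5.9214, h=5.3793
  candidates: C₊=(4.4776,5.7882) cross=63.706; C₋=(3.7098,-4.9430) cross=-63.706
  mode + wants cross > 0 → take C=(4.4776,5.7882) (cross=63.706)
ex = (C−B)/|BC| = (0.7863,0.6179); ey = (-0.6179,0.7863)
P = B + -1.60·ex + -2.17·ey = (-1.7299,-1.8496)

-1.73 -1.85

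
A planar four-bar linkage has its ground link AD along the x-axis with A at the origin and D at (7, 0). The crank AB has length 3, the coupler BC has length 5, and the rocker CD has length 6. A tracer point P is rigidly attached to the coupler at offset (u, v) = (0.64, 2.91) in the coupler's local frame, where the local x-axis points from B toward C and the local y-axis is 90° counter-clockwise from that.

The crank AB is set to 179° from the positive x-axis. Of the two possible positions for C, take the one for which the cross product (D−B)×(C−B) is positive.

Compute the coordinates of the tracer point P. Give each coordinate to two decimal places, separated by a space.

-3.74 2.94

A=(0,0), D=(7.00,0)
B = A + 3.00·(cos179°, sin179°) = (-2.9995, 0.0524)
|BD| = 9.9997
circle(B,5.00) ∩ circle(D,6.00): a=4.4498, h=2.2801
  candidates: C₊=(1.4622,2.3092) cross=22.801; C₋=(1.4383,-2.2511) cross=-22.801
  mode + wants cross > 0 → take C=(1.4622,2.3092) (cross=22.801)
ex = (C−B)/|BC| = (0.8923,0.4514); ey = (-0.4514,0.8923)
P = B + 0.64·ex + 2.91·ey = (-3.7419,2.9379)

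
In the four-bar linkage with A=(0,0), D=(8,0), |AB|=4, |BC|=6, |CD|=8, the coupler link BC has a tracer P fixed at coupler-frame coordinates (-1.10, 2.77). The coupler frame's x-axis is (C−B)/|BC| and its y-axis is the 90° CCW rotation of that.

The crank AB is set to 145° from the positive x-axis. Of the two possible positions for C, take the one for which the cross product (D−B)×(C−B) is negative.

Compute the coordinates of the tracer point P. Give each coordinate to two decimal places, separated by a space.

-1.75 4.86

A=(0,0), D=(8.00,0)
B = A + 4.00·(cos145°, sin145°) = (-3.2766, 2.2943)
|BD| = 11.5076
circle(B,6.00) ∩ circle(D,8.00): a=4.5372, h=3.9260
  candidates: C₊=(1.9523,5.2369) cross=45.179; C₋=(0.3868,-2.4575) cross=-45.179
  mode - wants cross < 0 → take C=(0.3868,-2.4575) (cross=-45.179)
ex = (C−B)/|BC| = (0.6106,-0.7920); ey = (0.7920,0.6106)
P = B + -1.10·ex + 2.77·ey = (-1.7545,4.8567)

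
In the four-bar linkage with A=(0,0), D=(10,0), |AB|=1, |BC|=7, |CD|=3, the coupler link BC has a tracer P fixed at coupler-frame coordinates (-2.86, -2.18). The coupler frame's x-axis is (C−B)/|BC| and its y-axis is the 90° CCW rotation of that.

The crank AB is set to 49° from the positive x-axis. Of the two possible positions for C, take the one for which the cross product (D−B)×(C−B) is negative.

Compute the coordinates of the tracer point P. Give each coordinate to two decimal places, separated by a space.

A=(0,0), D=(10.00,0)
B = A + 1.00·(cos49°, sin49°) = (0.6561, 0.7547)
|BD| = 9.3744
circle(B,7.00) ∩ circle(D,3.00): a=6.8207, h=1.5743
  candidates: C₊=(7.5813,1.7748) cross=14.759; C₋=(7.3278,-1.3636) cross=-14.759
  mode - wants cross < 0 → take C=(7.3278,-1.3636) (cross=-14.759)
ex = (C−B)/|BC| = (0.9531,-0.3026); ey = (0.3026,0.9531)
P = B + -2.86·ex + -2.18·ey = (-2.7296,-0.4576)

-2.73 -0.46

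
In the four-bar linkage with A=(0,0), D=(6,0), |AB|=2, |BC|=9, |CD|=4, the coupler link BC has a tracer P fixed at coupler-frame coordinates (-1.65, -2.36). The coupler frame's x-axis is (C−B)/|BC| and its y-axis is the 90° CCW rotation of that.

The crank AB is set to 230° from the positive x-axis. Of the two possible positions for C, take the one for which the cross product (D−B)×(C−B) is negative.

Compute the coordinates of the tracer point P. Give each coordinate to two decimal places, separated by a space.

-3.46 -3.42

A=(0,0), D=(6.00,0)
B = A + 2.00·(cos230°, sin230°) = (-1.2856, -1.5321)
|BD| = 7.4449
circle(B,9.00) ∩ circle(D,4.00): a=8.0879, h=3.9480
  candidates: C₊=(5.8167,3.9958) cross=29.393; C₋=(7.4416,-3.7312) cross=-29.393
  mode - wants cross < 0 → take C=(7.4416,-3.7312) (cross=-29.393)
ex = (C−B)/|BC| = (0.9697,-0.2443); ey = (0.2443,0.9697)
P = B + -1.65·ex + -2.36·ey = (-3.4622,-3.4174)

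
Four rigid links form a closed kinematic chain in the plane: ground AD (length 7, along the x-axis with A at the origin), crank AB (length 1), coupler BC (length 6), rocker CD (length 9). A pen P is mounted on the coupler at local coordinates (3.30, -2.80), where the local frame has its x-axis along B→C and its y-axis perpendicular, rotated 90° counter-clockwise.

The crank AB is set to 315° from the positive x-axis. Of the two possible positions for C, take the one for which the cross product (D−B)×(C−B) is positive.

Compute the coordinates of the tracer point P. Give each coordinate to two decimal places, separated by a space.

A=(0,0), D=(7.00,0)
B = A + 1.00·(cos315°, sin315°) = (0.7071, -0.7071)
|BD| = 6.3325
circle(B,6.00) ∩ circle(D,9.00): a=-0.3869, h=5.9875
  candidates: C₊=(-0.3459,5.1998) cross=37.916; C₋=(0.9913,-6.7004) cross=-37.916
  mode + wants cross > 0 → take C=(-0.3459,5.1998) (cross=37.916)
ex = (C−B)/|BC| = (-0.1755,0.9845); ey = (-0.9845,-0.1755)
P = B + 3.30·ex + -2.80·ey = (2.8845,3.0331)

2.88 3.03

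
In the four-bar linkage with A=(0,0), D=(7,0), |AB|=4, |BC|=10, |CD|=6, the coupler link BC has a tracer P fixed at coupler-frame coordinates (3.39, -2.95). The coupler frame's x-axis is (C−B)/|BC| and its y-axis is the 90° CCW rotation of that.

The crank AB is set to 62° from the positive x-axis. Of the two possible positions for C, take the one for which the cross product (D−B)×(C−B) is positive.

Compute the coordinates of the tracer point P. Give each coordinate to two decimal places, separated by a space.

5.26 0.57

A=(0,0), D=(7.00,0)
B = A + 4.00·(cos62°, sin62°) = (1.8779, 3.5318)
|BD| = 6.2217
circle(B,10.00) ∩ circle(D,6.00): a=8.2541, h=5.6453
  candidates: C₊=(11.8778,3.4938) cross=35.123; C₋=(5.4687,-5.8013) cross=-35.123
  mode + wants cross > 0 → take C=(11.8778,3.4938) (cross=35.123)
ex = (C−B)/|BC| = (1.0000,-0.0038); ey = (0.0038,1.0000)
P = B + 3.39·ex + -2.95·ey = (5.2567,0.5689)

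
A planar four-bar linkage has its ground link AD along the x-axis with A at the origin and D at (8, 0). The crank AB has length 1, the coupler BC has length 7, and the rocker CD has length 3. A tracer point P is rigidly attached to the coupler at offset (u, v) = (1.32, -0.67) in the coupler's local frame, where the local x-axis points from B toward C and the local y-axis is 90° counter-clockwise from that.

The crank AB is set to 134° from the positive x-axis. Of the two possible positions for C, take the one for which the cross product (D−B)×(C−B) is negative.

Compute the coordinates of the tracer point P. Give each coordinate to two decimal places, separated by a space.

A=(0,0), D=(8.00,0)
B = A + 1.00·(cos134°, sin134°) = (-0.6947, 0.7193)
|BD| = 8.7244
circle(B,7.00) ∩ circle(D,3.00): a=6.6546, h=2.1717
  candidates: C₊=(6.1164,2.3349) cross=18.946; C₋=(5.7582,-1.9936) cross=-18.946
  mode - wants cross < 0 → take C=(5.7582,-1.9936) (cross=-18.946)
ex = (C−B)/|BC| = (0.9218,-0.3876); ey = (0.3876,0.9218)
P = B + 1.32·ex + -0.67·ey = (0.2625,-0.4099)

0.26 -0.41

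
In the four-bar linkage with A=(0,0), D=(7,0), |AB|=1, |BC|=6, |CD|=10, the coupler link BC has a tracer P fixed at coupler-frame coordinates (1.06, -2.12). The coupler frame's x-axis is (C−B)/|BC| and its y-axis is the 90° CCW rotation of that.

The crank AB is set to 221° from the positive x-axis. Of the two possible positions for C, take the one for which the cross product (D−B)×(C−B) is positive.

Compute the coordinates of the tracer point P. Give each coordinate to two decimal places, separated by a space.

A=(0,0), D=(7.00,0)
B = A + 1.00·(cos221°, sin221°) = (-0.7547, -0.6561)
|BD| = 7.7824
circle(B,6.00) ∩ circle(D,10.00): a=-0.2206, h=5.9959
  candidates: C₊=(-1.4800,5.2999) cross=46.663; C₋=(-0.4691,-6.6493) cross=-46.663
  mode + wants cross > 0 → take C=(-1.4800,5.2999) (cross=46.663)
ex = (C−B)/|BC| = (-0.1209,0.9927); ey = (-0.9927,-0.1209)
P = B + 1.06·ex + -2.12·ey = (1.2216,0.6524)

1.22 0.65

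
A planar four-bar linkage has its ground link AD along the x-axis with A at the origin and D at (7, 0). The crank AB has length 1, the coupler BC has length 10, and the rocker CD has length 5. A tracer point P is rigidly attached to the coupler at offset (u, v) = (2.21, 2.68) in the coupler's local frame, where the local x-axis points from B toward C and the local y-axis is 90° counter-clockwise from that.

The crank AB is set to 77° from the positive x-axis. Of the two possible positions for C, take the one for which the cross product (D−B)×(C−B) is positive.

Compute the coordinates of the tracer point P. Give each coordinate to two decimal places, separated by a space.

A=(0,0), D=(7.00,0)
B = A + 1.00·(cos77°, sin77°) = (0.2250, 0.9744)
|BD| = 6.8448
circle(B,10.00) ∩ circle(D,5.00): a=8.9010, h=4.5576
  candidates: C₊=(9.6841,4.2185) cross=31.196; C₋=(8.3865,-4.8039) cross=-31.196
  mode + wants cross > 0 → take C=(9.6841,4.2185) (cross=31.196)
ex = (C−B)/|BC| = (0.9459,0.3244); ey = (-0.3244,0.9459)
P = B + 2.21·ex + 2.68·ey = (1.4460,4.2264)

1.45 4.23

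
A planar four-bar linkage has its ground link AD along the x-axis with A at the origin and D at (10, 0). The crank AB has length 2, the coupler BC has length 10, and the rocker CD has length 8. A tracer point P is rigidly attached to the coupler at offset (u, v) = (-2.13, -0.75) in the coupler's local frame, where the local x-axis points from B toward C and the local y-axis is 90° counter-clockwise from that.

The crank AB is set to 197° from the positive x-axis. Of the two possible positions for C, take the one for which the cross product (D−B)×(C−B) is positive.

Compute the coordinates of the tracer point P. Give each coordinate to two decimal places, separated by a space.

A=(0,0), D=(10.00,0)
B = A + 2.00·(cos197°, sin197°) = (-1.9126, -0.5847)
|BD| = 11.9270
circle(B,10.00) ∩ circle(D,8.00): a=7.4727, h=6.6452
  candidates: C₊=(5.2253,6.4189) cross=79.258; C₋=(5.8769,-6.8556) cross=-79.258
  mode + wants cross > 0 → take C=(5.2253,6.4189) (cross=79.258)
ex = (C−B)/|BC| = (0.7138,0.7004); ey = (-0.7004,0.7138)
P = B + -2.13·ex + -0.75·ey = (-2.9077,-2.6119)

-2.91 -2.61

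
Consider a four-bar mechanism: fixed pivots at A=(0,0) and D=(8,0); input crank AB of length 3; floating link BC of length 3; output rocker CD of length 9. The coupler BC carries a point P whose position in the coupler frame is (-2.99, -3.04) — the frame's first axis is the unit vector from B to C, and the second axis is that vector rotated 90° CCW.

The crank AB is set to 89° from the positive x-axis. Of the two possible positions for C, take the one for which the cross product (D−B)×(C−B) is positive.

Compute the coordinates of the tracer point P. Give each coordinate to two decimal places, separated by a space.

1.83 -0.88

A=(0,0), D=(8.00,0)
B = A + 3.00·(cos89°, sin89°) = (0.0524, 2.9995)
|BD| = 8.4948
circle(B,3.00) ∩ circle(D,9.00): a=0.0096, h=3.0000
  candidates: C₊=(1.1206,5.8029) cross=25.484; C₋=(-0.9980,0.1894) cross=-25.484
  mode + wants cross > 0 → take C=(1.1206,5.8029) (cross=25.484)
ex = (C−B)/|BC| = (0.3561,0.9345); ey = (-0.9345,0.3561)
P = B + -2.99·ex + -3.04·ey = (1.8284,-0.8770)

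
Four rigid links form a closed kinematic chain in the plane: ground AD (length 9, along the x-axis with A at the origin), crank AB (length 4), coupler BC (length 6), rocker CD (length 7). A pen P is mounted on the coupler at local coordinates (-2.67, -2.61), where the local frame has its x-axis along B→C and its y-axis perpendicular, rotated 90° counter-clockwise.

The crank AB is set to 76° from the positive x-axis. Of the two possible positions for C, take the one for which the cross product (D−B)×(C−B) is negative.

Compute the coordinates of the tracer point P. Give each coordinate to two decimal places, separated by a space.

A=(0,0), D=(9.00,0)
B = A + 4.00·(cos76°, sin76°) = (0.9677, 3.8812)
|BD| = 8.9209
circle(B,6.00) ∩ circle(D,7.00): a=3.7318, h=4.6983
  candidates: C₊=(6.3719,6.4879) cross=41.913; C₋=(2.2837,-1.9727) cross=-41.913
  mode - wants cross < 0 → take C=(2.2837,-1.9727) (cross=-41.913)
ex = (C−B)/|BC| = (0.2193,-0.9756); ey = (0.9756,0.2193)
P = B + -2.67·ex + -2.61·ey = (-2.1644,5.9137)

-2.16 5.91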